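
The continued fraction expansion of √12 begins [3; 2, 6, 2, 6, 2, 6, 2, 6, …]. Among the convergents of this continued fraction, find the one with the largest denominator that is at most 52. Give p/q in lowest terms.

a_0 = 3: 3/1  (≤ bound)
a_1 = 2: 7/2  (≤ bound)
a_2 = 6: 45/13  (≤ bound)
a_3 = 2: 97/28  (≤ bound)
a_4 = 6: 627/181  (> 52, stop)

97/28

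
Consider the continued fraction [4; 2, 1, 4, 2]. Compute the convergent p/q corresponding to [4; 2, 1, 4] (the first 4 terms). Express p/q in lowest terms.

61/14

Start with 4.
1 + 1/(4/1) = 1 + 1/4 = 5/4
2 + 1/(5/4) = 2 + 4/5 = 14/5
4 + 1/(14/5) = 4 + 5/14 = 61/14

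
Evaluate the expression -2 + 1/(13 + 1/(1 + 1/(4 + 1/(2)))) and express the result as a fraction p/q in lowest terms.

-293/152

Collapse the nested fraction from the inside out:
Start with 2.
4 + 1/(2/1) = 4 + 1/2 = 9/2
1 + 1/(9/2) = 1 + 2/9 = 11/9
13 + 1/(11/9) = 13 + 9/11 = 152/11
-2 + 1/(152/11) = -2 + 11/152 = -293/152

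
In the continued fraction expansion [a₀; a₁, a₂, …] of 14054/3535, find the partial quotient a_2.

Apply division with remainder until the remainder is 0:
⌊14054/3535⌋ = 3, remainder 3449
⌊3535/3449⌋ = 1, remainder 86
⌊3449/86⌋ = 40, remainder 9

40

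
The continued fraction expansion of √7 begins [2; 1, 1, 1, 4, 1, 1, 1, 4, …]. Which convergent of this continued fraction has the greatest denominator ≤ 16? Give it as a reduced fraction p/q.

37/14

a_0 = 2: 2/1  (≤ bound)
a_1 = 1: 3/1  (≤ bound)
a_2 = 1: 5/2  (≤ bound)
a_3 = 1: 8/3  (≤ bound)
a_4 = 4: 37/14  (≤ bound)
a_5 = 1: 45/17  (> 16, stop)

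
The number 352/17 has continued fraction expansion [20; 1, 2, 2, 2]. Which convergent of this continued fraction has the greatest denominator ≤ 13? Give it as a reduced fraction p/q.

a_0 = 20: 20/1  (≤ bound)
a_1 = 1: 21/1  (≤ bound)
a_2 = 2: 62/3  (≤ bound)
a_3 = 2: 145/7  (≤ bound)
a_4 = 2: 352/17  (> 13, stop)

145/7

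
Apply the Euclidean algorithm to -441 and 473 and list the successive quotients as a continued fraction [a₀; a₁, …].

-441 = -1·473 + 32, so a_0 = -1
473 = 14·32 + 25, so a_1 = 14
32 = 1·25 + 7, so a_2 = 1
25 = 3·7 + 4, so a_3 = 3
7 = 1·4 + 3, so a_4 = 1
4 = 1·3 + 1, so a_5 = 1
3 = 3·1 + 0, so a_6 = 3

[-1; 14, 1, 3, 1, 1, 3]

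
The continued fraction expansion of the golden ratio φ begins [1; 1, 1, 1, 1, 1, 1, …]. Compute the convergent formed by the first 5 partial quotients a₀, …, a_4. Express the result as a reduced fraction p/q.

8/5

Compute successive convergents:
a_0 = 1: 1/1
a_1 = 1: 2/1
a_2 = 1: 3/2
a_3 = 1: 5/3
a_4 = 1: 8/5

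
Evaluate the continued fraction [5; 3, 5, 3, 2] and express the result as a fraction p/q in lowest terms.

627/118

Start with 2.
3 + 1/(2/1) = 3 + 1/2 = 7/2
5 + 1/(7/2) = 5 + 2/7 = 37/7
3 + 1/(37/7) = 3 + 7/37 = 118/37
5 + 1/(118/37) = 5 + 37/118 = 627/118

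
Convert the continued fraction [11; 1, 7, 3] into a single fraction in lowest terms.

297/25

Starting at the tail and folding back:
Start with 3.
7 + 1/(3/1) = 7 + 1/3 = 22/3
1 + 1/(22/3) = 1 + 3/22 = 25/22
11 + 1/(25/22) = 11 + 22/25 = 297/25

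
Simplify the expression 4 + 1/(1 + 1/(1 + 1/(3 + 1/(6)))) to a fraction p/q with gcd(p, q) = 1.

Collapse the nested fraction from the inside out:
Start with 6.
3 + 1/(6/1) = 3 + 1/6 = 19/6
1 + 1/(19/6) = 1 + 6/19 = 25/19
1 + 1/(25/19) = 1 + 19/25 = 44/25
4 + 1/(44/25) = 4 + 25/44 = 201/44

201/44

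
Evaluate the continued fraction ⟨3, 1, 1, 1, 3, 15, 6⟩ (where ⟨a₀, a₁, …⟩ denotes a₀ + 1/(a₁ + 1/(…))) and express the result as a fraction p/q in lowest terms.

Start with 6.
15 + 1/(6/1) = 15 + 1/6 = 91/6
3 + 1/(91/6) = 3 + 6/91 = 279/91
1 + 1/(279/91) = 1 + 91/279 = 370/279
1 + 1/(370/279) = 1 + 279/370 = 649/370
1 + 1/(649/370) = 1 + 370/649 = 1019/649
3 + 1/(1019/649) = 3 + 649/1019 = 3706/1019

3706/1019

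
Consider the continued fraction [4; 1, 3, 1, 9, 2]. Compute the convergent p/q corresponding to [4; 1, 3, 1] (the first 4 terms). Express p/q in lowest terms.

24/5

a_0 = 4: 4/1
a_1 = 1: 5/1
a_2 = 3: 19/4
a_3 = 1: 24/5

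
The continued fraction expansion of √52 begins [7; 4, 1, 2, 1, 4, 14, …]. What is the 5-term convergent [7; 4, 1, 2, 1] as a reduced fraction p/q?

Compute successive convergents:
a_0 = 7: 7/1
a_1 = 4: 29/4
a_2 = 1: 36/5
a_3 = 2: 101/14
a_4 = 1: 137/19

137/19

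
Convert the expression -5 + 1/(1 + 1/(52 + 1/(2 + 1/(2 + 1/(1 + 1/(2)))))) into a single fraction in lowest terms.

a_0 = -5: -5/1
a_1 = 1: -4/1
a_2 = 52: -213/53
a_3 = 2: -430/107
a_4 = 2: -1073/267
a_5 = 1: -1503/374
a_6 = 2: -4079/1015

-4079/1015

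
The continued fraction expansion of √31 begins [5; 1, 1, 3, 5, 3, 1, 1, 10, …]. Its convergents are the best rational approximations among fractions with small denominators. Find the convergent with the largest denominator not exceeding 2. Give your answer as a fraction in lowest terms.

a_0 = 5: 5/1  (≤ bound)
a_1 = 1: 6/1  (≤ bound)
a_2 = 1: 11/2  (≤ bound)
a_3 = 3: 39/7  (> 2, stop)

11/2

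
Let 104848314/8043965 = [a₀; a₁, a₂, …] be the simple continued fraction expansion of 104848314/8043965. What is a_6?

7

104848314 = 13·8043965 + 276769, so a_0 = 13
8043965 = 29·276769 + 17664, so a_1 = 29
276769 = 15·17664 + 11809, so a_2 = 15
17664 = 1·11809 + 5855, so a_3 = 1
11809 = 2·5855 + 99, so a_4 = 2
5855 = 59·99 + 14, so a_5 = 59
99 = 7·14 + 1, so a_6 = 7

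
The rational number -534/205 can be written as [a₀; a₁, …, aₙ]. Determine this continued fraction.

[-3; 2, 1, 1, 7, 1, 1, 2]

⌊-534/205⌋ = -3, remainder 81
⌊205/81⌋ = 2, remainder 43
⌊81/43⌋ = 1, remainder 38
⌊43/38⌋ = 1, remainder 5
⌊38/5⌋ = 7, remainder 3
⌊5/3⌋ = 1, remainder 2
⌊3/2⌋ = 1, remainder 1
⌊2/1⌋ = 2, remainder 0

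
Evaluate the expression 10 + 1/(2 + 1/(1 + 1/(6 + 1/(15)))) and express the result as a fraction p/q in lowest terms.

3136/303

Build up convergents one term at a time:
a_0 = 10: 10/1
a_1 = 2: 21/2
a_2 = 1: 31/3
a_3 = 6: 207/20
a_4 = 15: 3136/303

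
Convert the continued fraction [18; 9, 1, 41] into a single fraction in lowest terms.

7584/419

Start with 41.
1 + 1/(41/1) = 1 + 1/41 = 42/41
9 + 1/(42/41) = 9 + 41/42 = 419/42
18 + 1/(419/42) = 18 + 42/419 = 7584/419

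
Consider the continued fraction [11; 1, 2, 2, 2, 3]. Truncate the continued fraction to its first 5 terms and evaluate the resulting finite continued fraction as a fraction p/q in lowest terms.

199/17

a_0 = 11: 11/1
a_1 = 1: 12/1
a_2 = 2: 35/3
a_3 = 2: 82/7
a_4 = 2: 199/17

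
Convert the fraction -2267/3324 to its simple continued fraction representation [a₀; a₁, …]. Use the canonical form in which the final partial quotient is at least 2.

[-1; 3, 6, 1, 9, 1, 13]

⌊-2267/3324⌋ = -1, remainder 1057
⌊3324/1057⌋ = 3, remainder 153
⌊1057/153⌋ = 6, remainder 139
⌊153/139⌋ = 1, remainder 14
⌊139/14⌋ = 9, remainder 13
⌊14/13⌋ = 1, remainder 1
⌊13/1⌋ = 13, remainder 0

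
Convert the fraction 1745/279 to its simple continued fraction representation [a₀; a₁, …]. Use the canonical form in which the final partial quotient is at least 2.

⌊1745/279⌋ = 6, remainder 71
⌊279/71⌋ = 3, remainder 66
⌊71/66⌋ = 1, remainder 5
⌊66/5⌋ = 13, remainder 1
⌊5/1⌋ = 5, remainder 0

[6; 3, 1, 13, 5]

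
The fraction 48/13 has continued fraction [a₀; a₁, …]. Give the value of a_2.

2

⌊48/13⌋ = 3, remainder 9
⌊13/9⌋ = 1, remainder 4
⌊9/4⌋ = 2, remainder 1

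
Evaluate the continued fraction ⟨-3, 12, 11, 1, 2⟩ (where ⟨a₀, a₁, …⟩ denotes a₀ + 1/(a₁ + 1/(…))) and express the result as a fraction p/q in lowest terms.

Start with 2.
1 + 1/(2/1) = 1 + 1/2 = 3/2
11 + 1/(3/2) = 11 + 2/3 = 35/3
12 + 1/(35/3) = 12 + 3/35 = 423/35
-3 + 1/(423/35) = -3 + 35/423 = -1234/423

-1234/423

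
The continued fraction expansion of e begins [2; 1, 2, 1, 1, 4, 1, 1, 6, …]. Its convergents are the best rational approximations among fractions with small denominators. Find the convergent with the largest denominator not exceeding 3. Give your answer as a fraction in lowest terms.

8/3

a_0 = 2: 2/1  (≤ bound)
a_1 = 1: 3/1  (≤ bound)
a_2 = 2: 8/3  (≤ bound)
a_3 = 1: 11/4  (> 3, stop)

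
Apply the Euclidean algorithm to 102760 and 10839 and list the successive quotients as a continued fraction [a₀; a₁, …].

[9; 2, 12, 2, 1, 2, 7, 7]

⌊102760/10839⌋ = 9, remainder 5209
⌊10839/5209⌋ = 2, remainder 421
⌊5209/421⌋ = 12, remainder 157
⌊421/157⌋ = 2, remainder 107
⌊157/107⌋ = 1, remainder 50
⌊107/50⌋ = 2, remainder 7
⌊50/7⌋ = 7, remainder 1
⌊7/1⌋ = 7, remainder 0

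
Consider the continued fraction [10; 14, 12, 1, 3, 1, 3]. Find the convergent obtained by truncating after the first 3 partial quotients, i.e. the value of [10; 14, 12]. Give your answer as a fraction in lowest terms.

Start with 12.
14 + 1/(12/1) = 14 + 1/12 = 169/12
10 + 1/(169/12) = 10 + 12/169 = 1702/169

1702/169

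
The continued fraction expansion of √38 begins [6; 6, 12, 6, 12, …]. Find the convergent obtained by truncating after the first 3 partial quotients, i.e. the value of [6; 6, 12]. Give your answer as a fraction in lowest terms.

Start with 12.
6 + 1/(12/1) = 6 + 1/12 = 73/12
6 + 1/(73/12) = 6 + 12/73 = 450/73

450/73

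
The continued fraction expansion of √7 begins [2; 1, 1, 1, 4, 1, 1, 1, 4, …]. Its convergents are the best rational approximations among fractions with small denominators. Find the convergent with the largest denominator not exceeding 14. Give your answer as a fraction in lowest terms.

37/14

List convergents until the denominator exceeds the bound:
a_0 = 2: 2/1  (≤ bound)
a_1 = 1: 3/1  (≤ bound)
a_2 = 1: 5/2  (≤ bound)
a_3 = 1: 8/3  (≤ bound)
a_4 = 4: 37/14  (≤ bound)
a_5 = 1: 45/17  (> 14, stop)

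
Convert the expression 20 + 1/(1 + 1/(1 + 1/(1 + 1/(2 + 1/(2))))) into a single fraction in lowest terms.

392/19

Start with 2.
2 + 1/(2/1) = 2 + 1/2 = 5/2
1 + 1/(5/2) = 1 + 2/5 = 7/5
1 + 1/(7/5) = 1 + 5/7 = 12/7
1 + 1/(12/7) = 1 + 7/12 = 19/12
20 + 1/(19/12) = 20 + 12/19 = 392/19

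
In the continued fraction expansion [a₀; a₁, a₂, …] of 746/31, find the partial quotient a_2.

746 = 24·31 + 2, so a_0 = 24
31 = 15·2 + 1, so a_1 = 15
2 = 2·1 + 0, so a_2 = 2

2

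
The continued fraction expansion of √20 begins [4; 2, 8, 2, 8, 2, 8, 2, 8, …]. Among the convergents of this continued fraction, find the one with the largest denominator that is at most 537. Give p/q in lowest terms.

List convergents until the denominator exceeds the bound:
a_0 = 4: 4/1  (≤ bound)
a_1 = 2: 9/2  (≤ bound)
a_2 = 8: 76/17  (≤ bound)
a_3 = 2: 161/36  (≤ bound)
a_4 = 8: 1364/305  (≤ bound)
a_5 = 2: 2889/646  (> 537, stop)

1364/305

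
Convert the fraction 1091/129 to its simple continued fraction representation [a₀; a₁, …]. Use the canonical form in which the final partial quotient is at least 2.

[8; 2, 5, 2, 1, 3]

Apply division with remainder until the remainder is 0:
⌊1091/129⌋ = 8, remainder 59
⌊129/59⌋ = 2, remainder 11
⌊59/11⌋ = 5, remainder 4
⌊11/4⌋ = 2, remainder 3
⌊4/3⌋ = 1, remainder 1
⌊3/1⌋ = 3, remainder 0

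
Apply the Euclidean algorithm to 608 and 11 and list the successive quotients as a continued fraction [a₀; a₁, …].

[55; 3, 1, 2]

Run the Euclidean algorithm, recording each quotient:
608 ÷ 11 → quotient 55, remainder 3
11 ÷ 3 → quotient 3, remainder 2
3 ÷ 2 → quotient 1, remainder 1
2 ÷ 1 → quotient 2, remainder 0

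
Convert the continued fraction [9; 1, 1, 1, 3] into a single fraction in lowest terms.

Use the convergent recurrence hₖ = aₖ·hₖ₋₁ + hₖ₋₂ (and likewise for the denominators kₖ):
a_0 = 9: 9/1
a_1 = 1: 10/1
a_2 = 1: 19/2
a_3 = 1: 29/3
a_4 = 3: 106/11

106/11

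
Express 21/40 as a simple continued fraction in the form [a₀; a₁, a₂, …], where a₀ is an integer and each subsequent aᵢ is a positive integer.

[0; 1, 1, 9, 2]

⌊21/40⌋ = 0, remainder 21
⌊40/21⌋ = 1, remainder 19
⌊21/19⌋ = 1, remainder 2
⌊19/2⌋ = 9, remainder 1
⌊2/1⌋ = 2, remainder 0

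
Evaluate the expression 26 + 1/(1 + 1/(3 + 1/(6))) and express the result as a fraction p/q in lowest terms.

669/25

Use the convergent recurrence hₖ = aₖ·hₖ₋₁ + hₖ₋₂ (and likewise for the denominators kₖ):
a_0 = 26: 26/1
a_1 = 1: 27/1
a_2 = 3: 107/4
a_3 = 6: 669/25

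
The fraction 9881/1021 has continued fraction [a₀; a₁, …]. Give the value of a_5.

2

9881 = 9·1021 + 692, so a_0 = 9
1021 = 1·692 + 329, so a_1 = 1
692 = 2·329 + 34, so a_2 = 2
329 = 9·34 + 23, so a_3 = 9
34 = 1·23 + 11, so a_4 = 1
23 = 2·11 + 1, so a_5 = 2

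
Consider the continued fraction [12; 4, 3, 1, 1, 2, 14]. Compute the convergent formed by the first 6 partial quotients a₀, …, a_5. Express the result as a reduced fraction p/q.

942/77

Compute successive convergents:
a_0 = 12: 12/1
a_1 = 4: 49/4
a_2 = 3: 159/13
a_3 = 1: 208/17
a_4 = 1: 367/30
a_5 = 2: 942/77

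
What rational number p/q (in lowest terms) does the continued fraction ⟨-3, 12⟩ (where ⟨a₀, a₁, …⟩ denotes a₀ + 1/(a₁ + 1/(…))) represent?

a_0 = -3: -3/1
a_1 = 12: -35/12

-35/12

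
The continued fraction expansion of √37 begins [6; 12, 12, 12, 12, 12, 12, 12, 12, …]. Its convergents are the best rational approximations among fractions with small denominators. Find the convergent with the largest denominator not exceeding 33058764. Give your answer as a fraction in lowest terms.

List convergents until the denominator exceeds the bound:
a_0 = 6: 6/1  (≤ bound)
a_1 = 12: 73/12  (≤ bound)
a_2 = 12: 882/145  (≤ bound)
a_3 = 12: 10657/1752  (≤ bound)
a_4 = 12: 128766/21169  (≤ bound)
a_5 = 12: 1555849/255780  (≤ bound)
a_6 = 12: 18798954/3090529  (≤ bound)
a_7 = 12: 227143297/37342128  (> 33058764, stop)

18798954/3090529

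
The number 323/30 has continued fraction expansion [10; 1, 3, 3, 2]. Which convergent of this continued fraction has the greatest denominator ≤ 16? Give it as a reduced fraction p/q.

140/13

List convergents until the denominator exceeds the bound:
a_0 = 10: 10/1  (≤ bound)
a_1 = 1: 11/1  (≤ bound)
a_2 = 3: 43/4  (≤ bound)
a_3 = 3: 140/13  (≤ bound)
a_4 = 2: 323/30  (> 16, stop)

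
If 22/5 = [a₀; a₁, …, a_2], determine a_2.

⌊22/5⌋ = 4, remainder 2
⌊5/2⌋ = 2, remainder 1
⌊2/1⌋ = 2, remainder 0

2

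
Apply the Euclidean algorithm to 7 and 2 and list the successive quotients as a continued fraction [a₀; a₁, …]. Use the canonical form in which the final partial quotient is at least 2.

7 ÷ 2 → quotient 3, remainder 1
2 ÷ 1 → quotient 2, remainder 0

[3; 2]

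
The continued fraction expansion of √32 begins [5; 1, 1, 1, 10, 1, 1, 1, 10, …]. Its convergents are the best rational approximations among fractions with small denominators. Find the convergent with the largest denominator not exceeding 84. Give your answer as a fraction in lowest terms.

379/67

List convergents until the denominator exceeds the bound:
a_0 = 5: 5/1  (≤ bound)
a_1 = 1: 6/1  (≤ bound)
a_2 = 1: 11/2  (≤ bound)
a_3 = 1: 17/3  (≤ bound)
a_4 = 10: 181/32  (≤ bound)
a_5 = 1: 198/35  (≤ bound)
a_6 = 1: 379/67  (≤ bound)
a_7 = 1: 577/102  (> 84, stop)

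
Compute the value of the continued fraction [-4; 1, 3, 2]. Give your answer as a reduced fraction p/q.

a_0 = -4: -4/1
a_1 = 1: -3/1
a_2 = 3: -13/4
a_3 = 2: -29/9

-29/9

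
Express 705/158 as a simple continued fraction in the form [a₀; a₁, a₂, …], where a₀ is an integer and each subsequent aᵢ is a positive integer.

[4; 2, 6, 12]

705 ÷ 158 → quotient 4, remainder 73
158 ÷ 73 → quotient 2, remainder 12
73 ÷ 12 → quotient 6, remainder 1
12 ÷ 1 → quotient 12, remainder 0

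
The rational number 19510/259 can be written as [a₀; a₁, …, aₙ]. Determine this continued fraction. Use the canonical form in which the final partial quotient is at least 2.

Apply division with remainder until the remainder is 0:
19510 = 75·259 + 85, so a_0 = 75
259 = 3·85 + 4, so a_1 = 3
85 = 21·4 + 1, so a_2 = 21
4 = 4·1 + 0, so a_3 = 4

[75; 3, 21, 4]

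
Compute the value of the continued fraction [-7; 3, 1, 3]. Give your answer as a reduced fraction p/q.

Collapse the nested fraction from the inside out:
Start with 3.
1 + 1/(3/1) = 1 + 1/3 = 4/3
3 + 1/(4/3) = 3 + 3/4 = 15/4
-7 + 1/(15/4) = -7 + 4/15 = -101/15

-101/15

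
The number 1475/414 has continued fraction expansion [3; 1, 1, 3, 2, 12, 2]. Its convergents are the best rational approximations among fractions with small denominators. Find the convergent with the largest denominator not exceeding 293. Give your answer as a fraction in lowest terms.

709/199

List convergents until the denominator exceeds the bound:
a_0 = 3: 3/1  (≤ bound)
a_1 = 1: 4/1  (≤ bound)
a_2 = 1: 7/2  (≤ bound)
a_3 = 3: 25/7  (≤ bound)
a_4 = 2: 57/16  (≤ bound)
a_5 = 12: 709/199  (≤ bound)
a_6 = 2: 1475/414  (> 293, stop)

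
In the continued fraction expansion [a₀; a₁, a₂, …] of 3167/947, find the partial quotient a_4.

3167 = 3·947 + 326, so a_0 = 3
947 = 2·326 + 295, so a_1 = 2
326 = 1·295 + 31, so a_2 = 1
295 = 9·31 + 16, so a_3 = 9
31 = 1·16 + 15, so a_4 = 1

1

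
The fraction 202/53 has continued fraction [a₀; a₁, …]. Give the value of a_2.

Repeatedly divide and take the remainder:
⌊202/53⌋ = 3, remainder 43
⌊53/43⌋ = 1, remainder 10
⌊43/10⌋ = 4, remainder 3

4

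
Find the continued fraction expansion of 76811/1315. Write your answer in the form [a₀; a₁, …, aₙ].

[58; 2, 2, 3, 9, 2, 1, 2]

Repeatedly divide and take the remainder:
76811 ÷ 1315 → quotient 58, remainder 541
1315 ÷ 541 → quotient 2, remainder 233
541 ÷ 233 → quotient 2, remainder 75
233 ÷ 75 → quotient 3, remainder 8
75 ÷ 8 → quotient 9, remainder 3
8 ÷ 3 → quotient 2, remainder 2
3 ÷ 2 → quotient 1, remainder 1
2 ÷ 1 → quotient 2, remainder 0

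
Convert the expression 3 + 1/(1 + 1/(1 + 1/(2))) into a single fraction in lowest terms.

Use the convergent recurrence hₖ = aₖ·hₖ₋₁ + hₖ₋₂ (and likewise for the denominators kₖ):
a_0 = 3: 3/1
a_1 = 1: 4/1
a_2 = 1: 7/2
a_3 = 2: 18/5

18/5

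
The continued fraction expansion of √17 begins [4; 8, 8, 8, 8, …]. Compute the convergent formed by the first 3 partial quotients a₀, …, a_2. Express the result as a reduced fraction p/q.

Collapse the nested fraction from the inside out:
Start with 8.
8 + 1/(8/1) = 8 + 1/8 = 65/8
4 + 1/(65/8) = 4 + 8/65 = 268/65

268/65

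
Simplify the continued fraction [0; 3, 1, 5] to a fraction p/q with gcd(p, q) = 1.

6/23

Collapse the nested fraction from the inside out:
Start with 5.
1 + 1/(5/1) = 1 + 1/5 = 6/5
3 + 1/(6/5) = 3 + 5/6 = 23/6
0 + 1/(23/6) = 0 + 6/23 = 6/23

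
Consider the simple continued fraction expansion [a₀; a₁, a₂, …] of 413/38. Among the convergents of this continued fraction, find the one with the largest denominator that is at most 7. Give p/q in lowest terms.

List convergents until the denominator exceeds the bound:
a_0 = 10: 10/1  (≤ bound)
a_1 = 1: 11/1  (≤ bound)
a_2 = 6: 76/7  (≤ bound)
a_3 = 1: 87/8  (> 7, stop)

76/7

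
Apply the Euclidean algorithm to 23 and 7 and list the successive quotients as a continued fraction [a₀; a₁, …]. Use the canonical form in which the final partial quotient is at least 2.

23 = 3·7 + 2, so a_0 = 3
7 = 3·2 + 1, so a_1 = 3
2 = 2·1 + 0, so a_2 = 2

[3; 3, 2]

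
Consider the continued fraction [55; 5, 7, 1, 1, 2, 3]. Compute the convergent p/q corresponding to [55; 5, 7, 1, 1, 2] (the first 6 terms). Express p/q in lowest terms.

10763/195

Compute successive convergents:
a_0 = 55: 55/1
a_1 = 5: 276/5
a_2 = 7: 1987/36
a_3 = 1: 2263/41
a_4 = 1: 4250/77
a_5 = 2: 10763/195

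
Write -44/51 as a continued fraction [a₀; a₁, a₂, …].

-44 ÷ 51 → quotient -1, remainder 7
51 ÷ 7 → quotient 7, remainder 2
7 ÷ 2 → quotient 3, remainder 1
2 ÷ 1 → quotient 2, remainder 0

[-1; 7, 3, 2]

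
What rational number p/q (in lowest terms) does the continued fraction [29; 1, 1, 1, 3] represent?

326/11

a_0 = 29: 29/1
a_1 = 1: 30/1
a_2 = 1: 59/2
a_3 = 1: 89/3
a_4 = 3: 326/11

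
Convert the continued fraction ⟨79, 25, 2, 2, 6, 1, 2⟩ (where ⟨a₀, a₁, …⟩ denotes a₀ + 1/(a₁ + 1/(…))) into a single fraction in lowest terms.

Collapse the nested fraction from the inside out:
Start with 2.
1 + 1/(2/1) = 1 + 1/2 = 3/2
6 + 1/(3/2) = 6 + 2/3 = 20/3
2 + 1/(20/3) = 2 + 3/20 = 43/20
2 + 1/(43/20) = 2 + 20/43 = 106/43
25 + 1/(106/43) = 25 + 43/106 = 2693/106
79 + 1/(2693/106) = 79 + 106/2693 = 212853/2693

212853/2693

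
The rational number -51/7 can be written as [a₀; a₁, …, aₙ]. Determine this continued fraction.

Repeatedly divide and take the remainder:
⌊-51/7⌋ = -8, remainder 5
⌊7/5⌋ = 1, remainder 2
⌊5/2⌋ = 2, remainder 1
⌊2/1⌋ = 2, remainder 0

[-8; 1, 2, 2]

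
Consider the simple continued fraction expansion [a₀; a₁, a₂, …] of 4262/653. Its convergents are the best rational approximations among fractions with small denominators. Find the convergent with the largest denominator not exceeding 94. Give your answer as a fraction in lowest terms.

List convergents until the denominator exceeds the bound:
a_0 = 6: 6/1  (≤ bound)
a_1 = 1: 7/1  (≤ bound)
a_2 = 1: 13/2  (≤ bound)
a_3 = 8: 111/17  (≤ bound)
a_4 = 1: 124/19  (≤ bound)
a_5 = 4: 607/93  (≤ bound)
a_6 = 1: 731/112  (> 94, stop)

607/93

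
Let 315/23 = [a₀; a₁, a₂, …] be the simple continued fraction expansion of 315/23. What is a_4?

2

Repeatedly divide and take the remainder:
315 = 13·23 + 16, so a_0 = 13
23 = 1·16 + 7, so a_1 = 1
16 = 2·7 + 2, so a_2 = 2
7 = 3·2 + 1, so a_3 = 3
2 = 2·1 + 0, so a_4 = 2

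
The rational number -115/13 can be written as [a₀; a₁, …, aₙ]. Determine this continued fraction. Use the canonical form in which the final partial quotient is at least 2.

Repeatedly divide and take the remainder:
⌊-115/13⌋ = -9, remainder 2
⌊13/2⌋ = 6, remainder 1
⌊2/1⌋ = 2, remainder 0

[-9; 6, 2]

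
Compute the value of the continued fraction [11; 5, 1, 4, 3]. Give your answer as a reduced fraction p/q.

Use the convergent recurrence hₖ = aₖ·hₖ₋₁ + hₖ₋₂ (and likewise for the denominators kₖ):
a_0 = 11: 11/1
a_1 = 5: 56/5
a_2 = 1: 67/6
a_3 = 4: 324/29
a_4 = 3: 1039/93

1039/93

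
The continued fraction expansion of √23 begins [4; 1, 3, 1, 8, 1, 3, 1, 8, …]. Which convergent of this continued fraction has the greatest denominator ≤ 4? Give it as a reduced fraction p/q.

a_0 = 4: 4/1  (≤ bound)
a_1 = 1: 5/1  (≤ bound)
a_2 = 3: 19/4  (≤ bound)
a_3 = 1: 24/5  (> 4, stop)

19/4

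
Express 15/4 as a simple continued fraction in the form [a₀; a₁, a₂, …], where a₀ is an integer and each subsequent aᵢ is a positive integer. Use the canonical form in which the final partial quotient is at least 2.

[3; 1, 3]

15 ÷ 4 → quotient 3, remainder 3
4 ÷ 3 → quotient 1, remainder 1
3 ÷ 1 → quotient 3, remainder 0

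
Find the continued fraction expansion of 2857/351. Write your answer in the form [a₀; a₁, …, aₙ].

Run the Euclidean algorithm, recording each quotient:
2857 ÷ 351 → quotient 8, remainder 49
351 ÷ 49 → quotient 7, remainder 8
49 ÷ 8 → quotient 6, remainder 1
8 ÷ 1 → quotient 8, remainder 0

[8; 7, 6, 8]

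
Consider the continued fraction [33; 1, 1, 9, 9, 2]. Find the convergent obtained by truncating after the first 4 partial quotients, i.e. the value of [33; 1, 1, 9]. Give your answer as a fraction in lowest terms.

Work from the innermost term outward:
Start with 9.
1 + 1/(9/1) = 1 + 1/9 = 10/9
1 + 1/(10/9) = 1 + 9/10 = 19/10
33 + 1/(19/10) = 33 + 10/19 = 637/19

637/19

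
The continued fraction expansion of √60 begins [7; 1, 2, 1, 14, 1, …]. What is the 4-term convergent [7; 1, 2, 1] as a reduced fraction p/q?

Collapse the nested fraction from the inside out:
Start with 1.
2 + 1/(1/1) = 2 + 1/1 = 3/1
1 + 1/(3/1) = 1 + 1/3 = 4/3
7 + 1/(4/3) = 7 + 3/4 = 31/4

31/4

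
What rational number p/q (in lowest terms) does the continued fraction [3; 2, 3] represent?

Work from the innermost term outward:
Start with 3.
2 + 1/(3/1) = 2 + 1/3 = 7/3
3 + 1/(7/3) = 3 + 3/7 = 24/7

24/7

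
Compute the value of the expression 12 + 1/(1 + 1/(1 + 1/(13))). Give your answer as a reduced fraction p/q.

338/27

Use the convergent recurrence hₖ = aₖ·hₖ₋₁ + hₖ₋₂ (and likewise for the denominators kₖ):
a_0 = 12: 12/1
a_1 = 1: 13/1
a_2 = 1: 25/2
a_3 = 13: 338/27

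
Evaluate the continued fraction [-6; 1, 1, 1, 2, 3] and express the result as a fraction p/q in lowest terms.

Collapse the nested fraction from the inside out:
Start with 3.
2 + 1/(3/1) = 2 + 1/3 = 7/3
1 + 1/(7/3) = 1 + 3/7 = 10/7
1 + 1/(10/7) = 1 + 7/10 = 17/10
1 + 1/(17/10) = 1 + 10/17 = 27/17
-6 + 1/(27/17) = -6 + 17/27 = -145/27

-145/27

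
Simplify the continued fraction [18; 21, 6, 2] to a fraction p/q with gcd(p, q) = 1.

4963/275

a_0 = 18: 18/1
a_1 = 21: 379/21
a_2 = 6: 2292/127
a_3 = 2: 4963/275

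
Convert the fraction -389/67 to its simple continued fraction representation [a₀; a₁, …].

-389 = -6·67 + 13, so a_0 = -6
67 = 5·13 + 2, so a_1 = 5
13 = 6·2 + 1, so a_2 = 6
2 = 2·1 + 0, so a_3 = 2

[-6; 5, 6, 2]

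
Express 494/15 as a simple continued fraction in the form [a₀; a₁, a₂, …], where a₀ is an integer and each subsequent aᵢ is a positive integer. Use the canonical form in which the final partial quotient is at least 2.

494 ÷ 15 → quotient 32, remainder 14
15 ÷ 14 → quotient 1, remainder 1
14 ÷ 1 → quotient 14, remainder 0

[32; 1, 14]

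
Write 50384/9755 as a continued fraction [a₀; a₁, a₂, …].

Repeatedly divide and take the remainder:
⌊50384/9755⌋ = 5, remainder 1609
⌊9755/1609⌋ = 6, remainder 101
⌊1609/101⌋ = 15, remainder 94
⌊101/94⌋ = 1, remainder 7
⌊94/7⌋ = 13, remainder 3
⌊7/3⌋ = 2, remainder 1
⌊3/1⌋ = 3, remainder 0

[5; 6, 15, 1, 13, 2, 3]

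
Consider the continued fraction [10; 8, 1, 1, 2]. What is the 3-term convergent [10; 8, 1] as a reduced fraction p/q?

a_0 = 10: 10/1
a_1 = 8: 81/8
a_2 = 1: 91/9

91/9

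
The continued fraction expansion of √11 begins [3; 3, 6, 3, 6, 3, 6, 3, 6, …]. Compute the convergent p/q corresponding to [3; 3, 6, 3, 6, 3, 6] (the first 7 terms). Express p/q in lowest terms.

Compute successive convergents:
a_0 = 3: 3/1
a_1 = 3: 10/3
a_2 = 6: 63/19
a_3 = 3: 199/60
a_4 = 6: 1257/379
a_5 = 3: 3970/1197
a_6 = 6: 25077/7561

25077/7561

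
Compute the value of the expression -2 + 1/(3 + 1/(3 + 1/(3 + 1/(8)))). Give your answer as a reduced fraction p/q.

Work from the innermost term outward:
Start with 8.
3 + 1/(8/1) = 3 + 1/8 = 25/8
3 + 1/(25/8) = 3 + 8/25 = 83/25
3 + 1/(83/25) = 3 + 25/83 = 274/83
-2 + 1/(274/83) = -2 + 83/274 = -465/274

-465/274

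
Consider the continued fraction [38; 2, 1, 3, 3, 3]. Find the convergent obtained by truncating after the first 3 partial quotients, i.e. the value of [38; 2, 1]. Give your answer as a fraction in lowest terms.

115/3

Start with 1.
2 + 1/(1/1) = 2 + 1/1 = 3/1
38 + 1/(3/1) = 38 + 1/3 = 115/3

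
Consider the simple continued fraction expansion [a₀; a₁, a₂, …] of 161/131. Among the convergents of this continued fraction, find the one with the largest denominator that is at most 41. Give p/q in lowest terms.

43/35

a_0 = 1: 1/1  (≤ bound)
a_1 = 4: 5/4  (≤ bound)
a_2 = 2: 11/9  (≤ bound)
a_3 = 1: 16/13  (≤ bound)
a_4 = 2: 43/35  (≤ bound)
a_5 = 1: 59/48  (> 41, stop)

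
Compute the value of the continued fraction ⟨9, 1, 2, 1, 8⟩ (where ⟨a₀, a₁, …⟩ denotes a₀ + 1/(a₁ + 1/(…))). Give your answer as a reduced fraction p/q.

Compute successive convergents:
a_0 = 9: 9/1
a_1 = 1: 10/1
a_2 = 2: 29/3
a_3 = 1: 39/4
a_4 = 8: 341/35

341/35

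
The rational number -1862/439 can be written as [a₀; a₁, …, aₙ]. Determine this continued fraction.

-1862 ÷ 439 → quotient -5, remainder 333
439 ÷ 333 → quotient 1, remainder 106
333 ÷ 106 → quotient 3, remainder 15
106 ÷ 15 → quotient 7, remainder 1
15 ÷ 1 → quotient 15, remainder 0

[-5; 1, 3, 7, 15]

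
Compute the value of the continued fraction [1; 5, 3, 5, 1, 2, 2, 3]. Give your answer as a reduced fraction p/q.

Build up convergents one term at a time:
a_0 = 1: 1/1
a_1 = 5: 6/5
a_2 = 3: 19/16
a_3 = 5: 101/85
a_4 = 1: 120/101
a_5 = 2: 341/287
a_6 = 2: 802/675
a_7 = 3: 2747/2312

2747/2312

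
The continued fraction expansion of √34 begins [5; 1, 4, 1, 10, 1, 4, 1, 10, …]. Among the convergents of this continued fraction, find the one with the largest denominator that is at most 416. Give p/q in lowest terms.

2035/349

List convergents until the denominator exceeds the bound:
a_0 = 5: 5/1  (≤ bound)
a_1 = 1: 6/1  (≤ bound)
a_2 = 4: 29/5  (≤ bound)
a_3 = 1: 35/6  (≤ bound)
a_4 = 10: 379/65  (≤ bound)
a_5 = 1: 414/71  (≤ bound)
a_6 = 4: 2035/349  (≤ bound)
a_7 = 1: 2449/420  (> 416, stop)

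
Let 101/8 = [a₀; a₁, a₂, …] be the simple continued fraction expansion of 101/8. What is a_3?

Apply division with remainder until the remainder is 0:
⌊101/8⌋ = 12, remainder 5
⌊8/5⌋ = 1, remainder 3
⌊5/3⌋ = 1, remainder 2
⌊3/2⌋ = 1, remainder 1

1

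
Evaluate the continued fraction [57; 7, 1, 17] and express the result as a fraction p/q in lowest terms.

8169/143

Collapse the nested fraction from the inside out:
Start with 17.
1 + 1/(17/1) = 1 + 1/17 = 18/17
7 + 1/(18/17) = 7 + 17/18 = 143/18
57 + 1/(143/18) = 57 + 18/143 = 8169/143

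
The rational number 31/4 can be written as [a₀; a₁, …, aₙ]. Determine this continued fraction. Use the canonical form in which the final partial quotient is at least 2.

Repeatedly divide and take the remainder:
⌊31/4⌋ = 7, remainder 3
⌊4/3⌋ = 1, remainder 1
⌊3/1⌋ = 3, remainder 0

[7; 1, 3]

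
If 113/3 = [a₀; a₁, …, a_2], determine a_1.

113 = 37·3 + 2, so a_0 = 37
3 = 1·2 + 1, so a_1 = 1

1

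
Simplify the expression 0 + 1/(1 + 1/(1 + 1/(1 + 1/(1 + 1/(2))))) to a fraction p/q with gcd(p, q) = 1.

Start with 2.
1 + 1/(2/1) = 1 + 1/2 = 3/2
1 + 1/(3/2) = 1 + 2/3 = 5/3
1 + 1/(5/3) = 1 + 3/5 = 8/5
1 + 1/(8/5) = 1 + 5/8 = 13/8
0 + 1/(13/8) = 0 + 8/13 = 8/13

8/13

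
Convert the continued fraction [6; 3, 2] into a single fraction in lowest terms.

44/7

Start with 2.
3 + 1/(2/1) = 3 + 1/2 = 7/2
6 + 1/(7/2) = 6 + 2/7 = 44/7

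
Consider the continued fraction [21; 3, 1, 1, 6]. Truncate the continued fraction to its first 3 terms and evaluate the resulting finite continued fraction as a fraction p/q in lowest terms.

85/4

Use the convergent recurrence hₖ = aₖ·hₖ₋₁ + hₖ₋₂ (and likewise for the denominators kₖ):
a_0 = 21: 21/1
a_1 = 3: 64/3
a_2 = 1: 85/4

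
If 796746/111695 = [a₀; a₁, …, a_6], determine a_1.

7

796746 = 7·111695 + 14881, so a_0 = 7
111695 = 7·14881 + 7528, so a_1 = 7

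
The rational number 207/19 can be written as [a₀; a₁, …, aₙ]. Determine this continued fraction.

[10; 1, 8, 2]

207 = 10·19 + 17, so a_0 = 10
19 = 1·17 + 2, so a_1 = 1
17 = 8·2 + 1, so a_2 = 8
2 = 2·1 + 0, so a_3 = 2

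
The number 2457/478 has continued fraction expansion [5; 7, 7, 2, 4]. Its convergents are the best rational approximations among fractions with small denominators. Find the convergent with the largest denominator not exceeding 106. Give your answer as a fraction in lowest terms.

257/50

List convergents until the denominator exceeds the bound:
a_0 = 5: 5/1  (≤ bound)
a_1 = 7: 36/7  (≤ bound)
a_2 = 7: 257/50  (≤ bound)
a_3 = 2: 550/107  (> 106, stop)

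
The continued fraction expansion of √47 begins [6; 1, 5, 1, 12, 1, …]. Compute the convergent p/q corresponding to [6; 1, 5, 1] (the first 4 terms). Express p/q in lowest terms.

48/7

Starting at the tail and folding back:
Start with 1.
5 + 1/(1/1) = 5 + 1/1 = 6/1
1 + 1/(6/1) = 1 + 1/6 = 7/6
6 + 1/(7/6) = 6 + 6/7 = 48/7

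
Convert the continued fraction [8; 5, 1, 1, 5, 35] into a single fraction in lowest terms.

Start with 35.
5 + 1/(35/1) = 5 + 1/35 = 176/35
1 + 1/(176/35) = 1 + 35/176 = 211/176
1 + 1/(211/176) = 1 + 176/211 = 387/211
5 + 1/(387/211) = 5 + 211/387 = 2146/387
8 + 1/(2146/387) = 8 + 387/2146 = 17555/2146

17555/2146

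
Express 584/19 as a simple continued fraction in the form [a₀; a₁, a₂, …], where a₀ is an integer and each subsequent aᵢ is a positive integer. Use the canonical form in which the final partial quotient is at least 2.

584 ÷ 19 → quotient 30, remainder 14
19 ÷ 14 → quotient 1, remainder 5
14 ÷ 5 → quotient 2, remainder 4
5 ÷ 4 → quotient 1, remainder 1
4 ÷ 1 → quotient 4, remainder 0

[30; 1, 2, 1, 4]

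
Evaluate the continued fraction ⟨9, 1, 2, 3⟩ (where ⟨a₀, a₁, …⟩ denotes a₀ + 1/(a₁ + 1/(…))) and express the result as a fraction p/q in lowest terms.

97/10

Start with 3.
2 + 1/(3/1) = 2 + 1/3 = 7/3
1 + 1/(7/3) = 1 + 3/7 = 10/7
9 + 1/(10/7) = 9 + 7/10 = 97/10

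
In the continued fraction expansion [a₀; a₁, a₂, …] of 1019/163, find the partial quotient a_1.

3

1019 ÷ 163 → quotient 6, remainder 41
163 ÷ 41 → quotient 3, remainder 40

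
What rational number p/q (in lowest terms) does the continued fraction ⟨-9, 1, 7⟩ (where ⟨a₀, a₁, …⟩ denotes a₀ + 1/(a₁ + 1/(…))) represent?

Start with 7.
1 + 1/(7/1) = 1 + 1/7 = 8/7
-9 + 1/(8/7) = -9 + 7/8 = -65/8

-65/8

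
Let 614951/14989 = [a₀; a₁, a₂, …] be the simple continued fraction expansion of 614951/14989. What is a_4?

57

614951 = 41·14989 + 402, so a_0 = 41
14989 = 37·402 + 115, so a_1 = 37
402 = 3·115 + 57, so a_2 = 3
115 = 2·57 + 1, so a_3 = 2
57 = 57·1 + 0, so a_4 = 57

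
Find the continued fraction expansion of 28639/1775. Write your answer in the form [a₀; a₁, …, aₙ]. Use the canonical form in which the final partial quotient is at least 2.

[16; 7, 2, 2, 1, 10, 1, 2]

Apply division with remainder until the remainder is 0:
28639 ÷ 1775 → quotient 16, remainder 239
1775 ÷ 239 → quotient 7, remainder 102
239 ÷ 102 → quotient 2, remainder 35
102 ÷ 35 → quotient 2, remainder 32
35 ÷ 32 → quotient 1, remainder 3
32 ÷ 3 → quotient 10, remainder 2
3 ÷ 2 → quotient 1, remainder 1
2 ÷ 1 → quotient 2, remainder 0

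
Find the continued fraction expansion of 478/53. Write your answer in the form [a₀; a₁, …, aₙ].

[9; 53]

Apply division with remainder until the remainder is 0:
478 = 9·53 + 1, so a_0 = 9
53 = 53·1 + 0, so a_1 = 53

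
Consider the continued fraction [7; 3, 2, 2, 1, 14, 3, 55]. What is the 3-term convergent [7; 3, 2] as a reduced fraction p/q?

51/7

Use the convergent recurrence hₖ = aₖ·hₖ₋₁ + hₖ₋₂ (and likewise for the denominators kₖ):
a_0 = 7: 7/1
a_1 = 3: 22/3
a_2 = 2: 51/7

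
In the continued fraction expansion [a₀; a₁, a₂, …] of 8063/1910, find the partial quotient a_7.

3

8063 = 4·1910 + 423, so a_0 = 4
1910 = 4·423 + 218, so a_1 = 4
423 = 1·218 + 205, so a_2 = 1
218 = 1·205 + 13, so a_3 = 1
205 = 15·13 + 10, so a_4 = 15
13 = 1·10 + 3, so a_5 = 1
10 = 3·3 + 1, so a_6 = 3
3 = 3·1 + 0, so a_7 = 3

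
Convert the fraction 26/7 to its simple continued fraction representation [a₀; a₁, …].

Apply division with remainder until the remainder is 0:
26 ÷ 7 → quotient 3, remainder 5
7 ÷ 5 → quotient 1, remainder 2
5 ÷ 2 → quotient 2, remainder 1
2 ÷ 1 → quotient 2, remainder 0

[3; 1, 2, 2]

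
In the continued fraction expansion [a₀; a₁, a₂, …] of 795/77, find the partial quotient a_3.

795 = 10·77 + 25, so a_0 = 10
77 = 3·25 + 2, so a_1 = 3
25 = 12·2 + 1, so a_2 = 12
2 = 2·1 + 0, so a_3 = 2

2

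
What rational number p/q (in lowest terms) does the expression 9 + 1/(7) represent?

64/7

Compute successive convergents:
a_0 = 9: 9/1
a_1 = 7: 64/7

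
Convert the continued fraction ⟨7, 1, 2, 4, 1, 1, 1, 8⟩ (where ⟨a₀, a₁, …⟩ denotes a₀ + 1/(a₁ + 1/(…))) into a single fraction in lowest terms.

2991/389

Build up convergents one term at a time:
a_0 = 7: 7/1
a_1 = 1: 8/1
a_2 = 2: 23/3
a_3 = 4: 100/13
a_4 = 1: 123/16
a_5 = 1: 223/29
a_6 = 1: 346/45
a_7 = 8: 2991/389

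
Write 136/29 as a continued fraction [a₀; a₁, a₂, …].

136 = 4·29 + 20, so a_0 = 4
29 = 1·20 + 9, so a_1 = 1
20 = 2·9 + 2, so a_2 = 2
9 = 4·2 + 1, so a_3 = 4
2 = 2·1 + 0, so a_4 = 2

[4; 1, 2, 4, 2]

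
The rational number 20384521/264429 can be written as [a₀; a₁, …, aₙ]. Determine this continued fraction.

[77; 11, 3, 1, 7, 58, 6, 2]

20384521 ÷ 264429 → quotient 77, remainder 23488
264429 ÷ 23488 → quotient 11, remainder 6061
23488 ÷ 6061 → quotient 3, remainder 5305
6061 ÷ 5305 → quotient 1, remainder 756
5305 ÷ 756 → quotient 7, remainder 13
756 ÷ 13 → quotient 58, remainder 2
13 ÷ 2 → quotient 6, remainder 1
2 ÷ 1 → quotient 2, remainder 0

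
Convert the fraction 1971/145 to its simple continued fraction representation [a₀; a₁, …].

Run the Euclidean algorithm, recording each quotient:
⌊1971/145⌋ = 13, remainder 86
⌊145/86⌋ = 1, remainder 59
⌊86/59⌋ = 1, remainder 27
⌊59/27⌋ = 2, remainder 5
⌊27/5⌋ = 5, remainder 2
⌊5/2⌋ = 2, remainder 1
⌊2/1⌋ = 2, remainder 0

[13; 1, 1, 2, 5, 2, 2]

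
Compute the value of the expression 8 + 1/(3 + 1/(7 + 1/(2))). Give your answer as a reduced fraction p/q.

Starting at the tail and folding back:
Start with 2.
7 + 1/(2/1) = 7 + 1/2 = 15/2
3 + 1/(15/2) = 3 + 2/15 = 47/15
8 + 1/(47/15) = 8 + 15/47 = 391/47

391/47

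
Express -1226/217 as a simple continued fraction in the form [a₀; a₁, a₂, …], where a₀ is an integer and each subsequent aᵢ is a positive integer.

[-6; 2, 1, 5, 1, 10]

⌊-1226/217⌋ = -6, remainder 76
⌊217/76⌋ = 2, remainder 65
⌊76/65⌋ = 1, remainder 11
⌊65/11⌋ = 5, remainder 10
⌊11/10⌋ = 1, remainder 1
⌊10/1⌋ = 10, remainder 0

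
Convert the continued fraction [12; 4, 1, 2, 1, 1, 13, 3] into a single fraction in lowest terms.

Build up convergents one term at a time:
a_0 = 12: 12/1
a_1 = 4: 49/4
a_2 = 1: 61/5
a_3 = 2: 171/14
a_4 = 1: 232/19
a_5 = 1: 403/33
a_6 = 13: 5471/448
a_7 = 3: 16816/1377

16816/1377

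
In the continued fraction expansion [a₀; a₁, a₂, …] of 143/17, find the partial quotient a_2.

2

Run the Euclidean algorithm, recording each quotient:
143 ÷ 17 → quotient 8, remainder 7
17 ÷ 7 → quotient 2, remainder 3
7 ÷ 3 → quotient 2, remainder 1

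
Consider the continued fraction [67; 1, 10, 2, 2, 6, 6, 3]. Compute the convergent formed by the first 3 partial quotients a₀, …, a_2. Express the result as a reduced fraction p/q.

Starting at the tail and folding back:
Start with 10.
1 + 1/(10/1) = 1 + 1/10 = 11/10
67 + 1/(11/10) = 67 + 10/11 = 747/11

747/11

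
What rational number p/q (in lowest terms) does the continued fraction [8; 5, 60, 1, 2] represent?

7486/913

a_0 = 8: 8/1
a_1 = 5: 41/5
a_2 = 60: 2468/301
a_3 = 1: 2509/306
a_4 = 2: 7486/913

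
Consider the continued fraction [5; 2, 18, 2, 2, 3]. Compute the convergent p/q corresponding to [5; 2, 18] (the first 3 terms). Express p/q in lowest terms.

a_0 = 5: 5/1
a_1 = 2: 11/2
a_2 = 18: 203/37

203/37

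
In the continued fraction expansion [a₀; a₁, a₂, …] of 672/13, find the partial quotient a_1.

Run the Euclidean algorithm, recording each quotient:
672 = 51·13 + 9, so a_0 = 51
13 = 1·9 + 4, so a_1 = 1

1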